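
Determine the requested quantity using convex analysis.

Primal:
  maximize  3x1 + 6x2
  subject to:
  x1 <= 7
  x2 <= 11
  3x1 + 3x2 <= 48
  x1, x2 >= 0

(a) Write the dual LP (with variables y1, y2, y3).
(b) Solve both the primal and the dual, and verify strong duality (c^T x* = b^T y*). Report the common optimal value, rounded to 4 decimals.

The standard primal-dual pair for 'max c^T x s.t. A x <= b, x >= 0' is:
  Dual:  min b^T y  s.t.  A^T y >= c,  y >= 0.

So the dual LP is:
  minimize  7y1 + 11y2 + 48y3
  subject to:
    y1 + 3y3 >= 3
    y2 + 3y3 >= 6
    y1, y2, y3 >= 0

Solving the primal: x* = (5, 11).
  primal value c^T x* = 81.
Solving the dual: y* = (0, 3, 1).
  dual value b^T y* = 81.
Strong duality: c^T x* = b^T y*. Confirmed.

81


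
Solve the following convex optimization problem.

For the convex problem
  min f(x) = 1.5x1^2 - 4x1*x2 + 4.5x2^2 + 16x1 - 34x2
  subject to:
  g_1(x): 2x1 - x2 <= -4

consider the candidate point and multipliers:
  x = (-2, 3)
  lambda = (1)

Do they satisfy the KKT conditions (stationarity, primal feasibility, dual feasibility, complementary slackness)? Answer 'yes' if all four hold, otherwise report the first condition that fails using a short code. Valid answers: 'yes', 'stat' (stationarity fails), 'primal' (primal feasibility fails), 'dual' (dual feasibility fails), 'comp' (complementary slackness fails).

Gradient of f: grad f(x) = Q x + c = (-2, 1)
Constraint values g_i(x) = a_i^T x - b_i:
  g_1((-2, 3)) = -3
Stationarity residual: grad f(x) + sum_i lambda_i a_i = (0, 0)
  -> stationarity OK
Primal feasibility (all g_i <= 0): OK
Dual feasibility (all lambda_i >= 0): OK
Complementary slackness (lambda_i * g_i(x) = 0 for all i): FAILS

Verdict: the first failing condition is complementary_slackness -> comp.

comp


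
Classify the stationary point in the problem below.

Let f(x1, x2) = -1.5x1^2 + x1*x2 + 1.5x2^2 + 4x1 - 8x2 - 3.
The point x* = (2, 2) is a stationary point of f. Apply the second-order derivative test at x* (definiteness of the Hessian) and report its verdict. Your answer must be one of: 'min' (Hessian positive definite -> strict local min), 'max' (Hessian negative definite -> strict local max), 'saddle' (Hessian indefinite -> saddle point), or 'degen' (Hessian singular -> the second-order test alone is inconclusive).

Compute the Hessian H = grad^2 f:
  H = [[-3, 1], [1, 3]]
Verify stationarity: grad f(x*) = H x* + g = (0, 0).
Eigenvalues of H: -3.1623, 3.1623.
Eigenvalues have mixed signs, so H is indefinite -> x* is a saddle point.

saddle


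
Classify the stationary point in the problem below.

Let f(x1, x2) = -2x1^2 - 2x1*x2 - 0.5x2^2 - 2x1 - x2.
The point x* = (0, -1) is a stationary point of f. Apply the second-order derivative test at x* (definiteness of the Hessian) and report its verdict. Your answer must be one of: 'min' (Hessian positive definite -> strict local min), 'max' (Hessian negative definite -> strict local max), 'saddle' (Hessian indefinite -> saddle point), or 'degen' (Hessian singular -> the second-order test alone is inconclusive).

Compute the Hessian H = grad^2 f:
  H = [[-4, -2], [-2, -1]]
Verify stationarity: grad f(x*) = H x* + g = (0, 0).
Eigenvalues of H: -5, 0.
H has a zero eigenvalue (singular; negative semidefinite but not definite), so H is neither positive definite, negative definite, nor indefinite. The second-order test alone is inconclusive -> degen.
(Indeed, f is constant along the null direction of H through x*, so x* is not a strict local extremum.)

degen


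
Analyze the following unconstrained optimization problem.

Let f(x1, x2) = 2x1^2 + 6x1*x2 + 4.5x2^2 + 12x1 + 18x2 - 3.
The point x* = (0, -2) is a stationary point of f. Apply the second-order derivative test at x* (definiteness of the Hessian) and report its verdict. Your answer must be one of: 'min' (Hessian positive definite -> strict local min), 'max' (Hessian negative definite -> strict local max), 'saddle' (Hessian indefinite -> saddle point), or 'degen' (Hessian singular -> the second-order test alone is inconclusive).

Compute the Hessian H = grad^2 f:
  H = [[4, 6], [6, 9]]
Verify stationarity: grad f(x*) = H x* + g = (0, 0).
Eigenvalues of H: 0, 13.
H has a zero eigenvalue (singular; positive semidefinite but not definite), so H is neither positive definite, negative definite, nor indefinite. The second-order test alone is inconclusive -> degen.
(Indeed, f is constant along the null direction of H through x*, so x* is not a strict local extremum.)

degen


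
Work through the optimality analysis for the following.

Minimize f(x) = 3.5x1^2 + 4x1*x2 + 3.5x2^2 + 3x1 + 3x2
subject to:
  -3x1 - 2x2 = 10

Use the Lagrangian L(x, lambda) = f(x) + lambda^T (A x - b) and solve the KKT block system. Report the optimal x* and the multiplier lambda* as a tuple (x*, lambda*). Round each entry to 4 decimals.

Form the Lagrangian:
  L(x, lambda) = (1/2) x^T Q x + c^T x + lambda^T (A x - b)
Stationarity (grad_x L = 0): Q x + c + A^T lambda = 0.
Primal feasibility: A x = b.

This gives the KKT block system:
  [ Q   A^T ] [ x     ]   [-c ]
  [ A    0  ] [ lambda ] = [ b ]

Solving the linear system:
  x*      = (-2.8837, -0.6744)
  lambda* = (-6.6279)
  f(x*)   = 27.8023

x* = (-2.8837, -0.6744), lambda* = (-6.6279)


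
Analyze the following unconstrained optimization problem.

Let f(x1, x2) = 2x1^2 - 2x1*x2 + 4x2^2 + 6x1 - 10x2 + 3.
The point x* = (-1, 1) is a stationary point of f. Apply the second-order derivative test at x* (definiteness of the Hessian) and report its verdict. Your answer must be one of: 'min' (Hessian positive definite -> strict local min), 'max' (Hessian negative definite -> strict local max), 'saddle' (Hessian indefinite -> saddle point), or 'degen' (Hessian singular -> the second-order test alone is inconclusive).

Compute the Hessian H = grad^2 f:
  H = [[4, -2], [-2, 8]]
Verify stationarity: grad f(x*) = H x* + g = (0, 0).
Eigenvalues of H: 3.1716, 8.8284.
Both eigenvalues > 0, so H is positive definite -> x* is a strict local min.

min


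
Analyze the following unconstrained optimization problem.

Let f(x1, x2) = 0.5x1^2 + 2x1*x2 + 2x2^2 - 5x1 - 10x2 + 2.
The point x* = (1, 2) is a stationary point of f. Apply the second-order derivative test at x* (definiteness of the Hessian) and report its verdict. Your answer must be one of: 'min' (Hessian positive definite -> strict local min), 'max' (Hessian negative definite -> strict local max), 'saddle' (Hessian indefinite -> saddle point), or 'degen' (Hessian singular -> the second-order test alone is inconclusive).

Compute the Hessian H = grad^2 f:
  H = [[1, 2], [2, 4]]
Verify stationarity: grad f(x*) = H x* + g = (0, 0).
Eigenvalues of H: 0, 5.
H has a zero eigenvalue (singular; positive semidefinite but not definite), so H is neither positive definite, negative definite, nor indefinite. The second-order test alone is inconclusive -> degen.
(Indeed, f is constant along the null direction of H through x*, so x* is not a strict local extremum.)

degen


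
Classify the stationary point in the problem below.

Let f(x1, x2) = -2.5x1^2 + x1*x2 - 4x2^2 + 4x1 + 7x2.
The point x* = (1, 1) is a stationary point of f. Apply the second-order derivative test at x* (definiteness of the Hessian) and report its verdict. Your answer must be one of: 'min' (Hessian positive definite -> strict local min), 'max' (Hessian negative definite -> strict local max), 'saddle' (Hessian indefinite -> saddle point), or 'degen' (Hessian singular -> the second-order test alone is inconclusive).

Compute the Hessian H = grad^2 f:
  H = [[-5, 1], [1, -8]]
Verify stationarity: grad f(x*) = H x* + g = (0, 0).
Eigenvalues of H: -8.3028, -4.6972.
Both eigenvalues < 0, so H is negative definite -> x* is a strict local max.

max


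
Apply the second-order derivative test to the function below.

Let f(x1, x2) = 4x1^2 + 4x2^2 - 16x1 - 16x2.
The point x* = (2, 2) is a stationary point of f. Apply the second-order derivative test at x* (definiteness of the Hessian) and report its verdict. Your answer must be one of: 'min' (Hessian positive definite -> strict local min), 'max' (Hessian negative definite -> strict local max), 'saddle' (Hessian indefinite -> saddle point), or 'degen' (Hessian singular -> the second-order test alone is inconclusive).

Compute the Hessian H = grad^2 f:
  H = [[8, 0], [0, 8]]
Verify stationarity: grad f(x*) = H x* + g = (0, 0).
Eigenvalues of H: 8, 8.
Both eigenvalues > 0, so H is positive definite -> x* is a strict local min.

min


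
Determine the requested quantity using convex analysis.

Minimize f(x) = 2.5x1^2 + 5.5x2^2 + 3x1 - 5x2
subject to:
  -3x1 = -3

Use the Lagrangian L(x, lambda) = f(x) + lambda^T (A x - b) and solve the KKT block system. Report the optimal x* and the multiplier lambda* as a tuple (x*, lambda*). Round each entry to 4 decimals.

Form the Lagrangian:
  L(x, lambda) = (1/2) x^T Q x + c^T x + lambda^T (A x - b)
Stationarity (grad_x L = 0): Q x + c + A^T lambda = 0.
Primal feasibility: A x = b.

This gives the KKT block system:
  [ Q   A^T ] [ x     ]   [-c ]
  [ A    0  ] [ lambda ] = [ b ]

Solving the linear system:
  x*      = (1, 0.4545)
  lambda* = (2.6667)
  f(x*)   = 4.3636

x* = (1, 0.4545), lambda* = (2.6667)


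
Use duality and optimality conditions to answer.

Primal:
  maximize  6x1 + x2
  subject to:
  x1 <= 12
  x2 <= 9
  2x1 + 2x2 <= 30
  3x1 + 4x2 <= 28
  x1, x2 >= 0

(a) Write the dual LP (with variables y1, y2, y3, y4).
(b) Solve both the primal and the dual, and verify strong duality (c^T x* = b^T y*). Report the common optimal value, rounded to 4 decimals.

The standard primal-dual pair for 'max c^T x s.t. A x <= b, x >= 0' is:
  Dual:  min b^T y  s.t.  A^T y >= c,  y >= 0.

So the dual LP is:
  minimize  12y1 + 9y2 + 30y3 + 28y4
  subject to:
    y1 + 2y3 + 3y4 >= 6
    y2 + 2y3 + 4y4 >= 1
    y1, y2, y3, y4 >= 0

Solving the primal: x* = (9.3333, 0).
  primal value c^T x* = 56.
Solving the dual: y* = (0, 0, 0, 2).
  dual value b^T y* = 56.
Strong duality: c^T x* = b^T y*. Confirmed.

56


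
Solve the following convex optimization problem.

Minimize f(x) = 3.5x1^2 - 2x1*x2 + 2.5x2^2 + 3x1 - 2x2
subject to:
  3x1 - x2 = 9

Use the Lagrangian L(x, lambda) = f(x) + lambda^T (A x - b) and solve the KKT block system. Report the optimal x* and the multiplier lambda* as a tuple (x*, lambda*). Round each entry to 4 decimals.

Form the Lagrangian:
  L(x, lambda) = (1/2) x^T Q x + c^T x + lambda^T (A x - b)
Stationarity (grad_x L = 0): Q x + c + A^T lambda = 0.
Primal feasibility: A x = b.

This gives the KKT block system:
  [ Q   A^T ] [ x     ]   [-c ]
  [ A    0  ] [ lambda ] = [ b ]

Solving the linear system:
  x*      = (3, 0)
  lambda* = (-8)
  f(x*)   = 40.5

x* = (3, 0), lambda* = (-8)


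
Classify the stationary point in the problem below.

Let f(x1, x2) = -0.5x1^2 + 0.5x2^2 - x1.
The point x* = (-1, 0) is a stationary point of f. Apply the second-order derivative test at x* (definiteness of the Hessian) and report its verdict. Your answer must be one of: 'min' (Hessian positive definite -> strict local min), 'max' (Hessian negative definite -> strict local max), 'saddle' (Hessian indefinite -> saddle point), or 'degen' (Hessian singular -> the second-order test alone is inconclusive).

Compute the Hessian H = grad^2 f:
  H = [[-1, 0], [0, 1]]
Verify stationarity: grad f(x*) = H x* + g = (0, 0).
Eigenvalues of H: -1, 1.
Eigenvalues have mixed signs, so H is indefinite -> x* is a saddle point.

saddle


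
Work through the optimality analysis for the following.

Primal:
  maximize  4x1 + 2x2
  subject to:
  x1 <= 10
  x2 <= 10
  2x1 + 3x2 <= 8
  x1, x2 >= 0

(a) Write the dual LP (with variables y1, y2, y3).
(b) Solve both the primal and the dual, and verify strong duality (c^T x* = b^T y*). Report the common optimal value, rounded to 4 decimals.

The standard primal-dual pair for 'max c^T x s.t. A x <= b, x >= 0' is:
  Dual:  min b^T y  s.t.  A^T y >= c,  y >= 0.

So the dual LP is:
  minimize  10y1 + 10y2 + 8y3
  subject to:
    y1 + 2y3 >= 4
    y2 + 3y3 >= 2
    y1, y2, y3 >= 0

Solving the primal: x* = (4, 0).
  primal value c^T x* = 16.
Solving the dual: y* = (0, 0, 2).
  dual value b^T y* = 16.
Strong duality: c^T x* = b^T y*. Confirmed.

16


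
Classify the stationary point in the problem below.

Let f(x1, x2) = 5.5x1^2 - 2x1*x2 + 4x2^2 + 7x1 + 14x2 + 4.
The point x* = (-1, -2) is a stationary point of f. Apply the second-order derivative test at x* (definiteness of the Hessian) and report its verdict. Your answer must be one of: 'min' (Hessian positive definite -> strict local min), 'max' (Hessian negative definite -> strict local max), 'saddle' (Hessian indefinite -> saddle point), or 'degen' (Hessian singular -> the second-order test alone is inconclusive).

Compute the Hessian H = grad^2 f:
  H = [[11, -2], [-2, 8]]
Verify stationarity: grad f(x*) = H x* + g = (0, 0).
Eigenvalues of H: 7, 12.
Both eigenvalues > 0, so H is positive definite -> x* is a strict local min.

min


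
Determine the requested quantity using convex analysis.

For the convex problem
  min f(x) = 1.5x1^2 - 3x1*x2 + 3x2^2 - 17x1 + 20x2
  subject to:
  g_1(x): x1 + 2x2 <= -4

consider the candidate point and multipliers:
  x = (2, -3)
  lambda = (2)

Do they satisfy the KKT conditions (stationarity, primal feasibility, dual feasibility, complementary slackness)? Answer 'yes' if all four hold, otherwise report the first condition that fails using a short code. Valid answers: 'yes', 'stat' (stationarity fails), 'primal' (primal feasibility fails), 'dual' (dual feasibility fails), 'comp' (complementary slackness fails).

Gradient of f: grad f(x) = Q x + c = (-2, -4)
Constraint values g_i(x) = a_i^T x - b_i:
  g_1((2, -3)) = 0
Stationarity residual: grad f(x) + sum_i lambda_i a_i = (0, 0)
  -> stationarity OK
Primal feasibility (all g_i <= 0): OK
Dual feasibility (all lambda_i >= 0): OK
Complementary slackness (lambda_i * g_i(x) = 0 for all i): OK

Verdict: yes, KKT holds.

yes


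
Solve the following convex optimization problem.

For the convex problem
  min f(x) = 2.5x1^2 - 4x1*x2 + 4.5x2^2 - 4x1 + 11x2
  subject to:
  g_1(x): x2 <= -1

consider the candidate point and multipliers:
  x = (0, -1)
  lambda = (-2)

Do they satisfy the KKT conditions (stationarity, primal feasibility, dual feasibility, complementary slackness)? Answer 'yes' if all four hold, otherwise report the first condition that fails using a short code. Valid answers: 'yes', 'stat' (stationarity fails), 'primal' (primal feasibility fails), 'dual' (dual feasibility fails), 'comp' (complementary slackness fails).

Gradient of f: grad f(x) = Q x + c = (0, 2)
Constraint values g_i(x) = a_i^T x - b_i:
  g_1((0, -1)) = 0
Stationarity residual: grad f(x) + sum_i lambda_i a_i = (0, 0)
  -> stationarity OK
Primal feasibility (all g_i <= 0): OK
Dual feasibility (all lambda_i >= 0): FAILS
Complementary slackness (lambda_i * g_i(x) = 0 for all i): OK

Verdict: the first failing condition is dual_feasibility -> dual.

dual


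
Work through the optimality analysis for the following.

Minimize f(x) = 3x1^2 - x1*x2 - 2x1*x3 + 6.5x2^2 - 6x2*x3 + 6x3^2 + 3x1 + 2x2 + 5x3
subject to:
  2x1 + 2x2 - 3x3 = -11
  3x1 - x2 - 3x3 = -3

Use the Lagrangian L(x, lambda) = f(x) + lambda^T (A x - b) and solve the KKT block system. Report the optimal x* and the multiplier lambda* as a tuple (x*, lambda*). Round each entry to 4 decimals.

Form the Lagrangian:
  L(x, lambda) = (1/2) x^T Q x + c^T x + lambda^T (A x - b)
Stationarity (grad_x L = 0): Q x + c + A^T lambda = 0.
Primal feasibility: A x = b.

This gives the KKT block system:
  [ Q   A^T ] [ x     ]   [-c ]
  [ A    0  ] [ lambda ] = [ b ]

Solving the linear system:
  x*      = (-2.8462, -3.6154, -0.641)
  lambda* = (15.5128, -7.2821)
  f(x*)   = 64.9103

x* = (-2.8462, -3.6154, -0.641), lambda* = (15.5128, -7.2821)


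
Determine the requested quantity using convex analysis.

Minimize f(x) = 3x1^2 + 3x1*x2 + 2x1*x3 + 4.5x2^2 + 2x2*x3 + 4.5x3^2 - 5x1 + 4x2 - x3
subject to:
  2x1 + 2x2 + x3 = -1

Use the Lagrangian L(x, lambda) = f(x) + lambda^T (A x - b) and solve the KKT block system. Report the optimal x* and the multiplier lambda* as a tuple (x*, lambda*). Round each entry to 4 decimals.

Form the Lagrangian:
  L(x, lambda) = (1/2) x^T Q x + c^T x + lambda^T (A x - b)
Stationarity (grad_x L = 0): Q x + c + A^T lambda = 0.
Primal feasibility: A x = b.

This gives the KKT block system:
  [ Q   A^T ] [ x     ]   [-c ]
  [ A    0  ] [ lambda ] = [ b ]

Solving the linear system:
  x*      = (0.6768, -1.1616, -0.0303)
  lambda* = (2.2424)
  f(x*)   = -2.8788

x* = (0.6768, -1.1616, -0.0303), lambda* = (2.2424)


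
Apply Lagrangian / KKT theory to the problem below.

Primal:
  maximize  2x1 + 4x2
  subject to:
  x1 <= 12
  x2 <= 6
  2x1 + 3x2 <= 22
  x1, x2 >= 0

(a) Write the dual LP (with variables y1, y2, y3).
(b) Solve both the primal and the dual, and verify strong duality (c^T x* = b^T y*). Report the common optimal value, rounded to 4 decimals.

The standard primal-dual pair for 'max c^T x s.t. A x <= b, x >= 0' is:
  Dual:  min b^T y  s.t.  A^T y >= c,  y >= 0.

So the dual LP is:
  minimize  12y1 + 6y2 + 22y3
  subject to:
    y1 + 2y3 >= 2
    y2 + 3y3 >= 4
    y1, y2, y3 >= 0

Solving the primal: x* = (2, 6).
  primal value c^T x* = 28.
Solving the dual: y* = (0, 1, 1).
  dual value b^T y* = 28.
Strong duality: c^T x* = b^T y*. Confirmed.

28


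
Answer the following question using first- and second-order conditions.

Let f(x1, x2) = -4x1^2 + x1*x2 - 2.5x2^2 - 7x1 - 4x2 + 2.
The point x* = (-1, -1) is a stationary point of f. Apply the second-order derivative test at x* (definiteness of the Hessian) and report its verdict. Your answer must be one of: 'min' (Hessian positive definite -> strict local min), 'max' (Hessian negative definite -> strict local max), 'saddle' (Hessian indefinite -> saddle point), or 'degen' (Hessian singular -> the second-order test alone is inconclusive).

Compute the Hessian H = grad^2 f:
  H = [[-8, 1], [1, -5]]
Verify stationarity: grad f(x*) = H x* + g = (0, 0).
Eigenvalues of H: -8.3028, -4.6972.
Both eigenvalues < 0, so H is negative definite -> x* is a strict local max.

max


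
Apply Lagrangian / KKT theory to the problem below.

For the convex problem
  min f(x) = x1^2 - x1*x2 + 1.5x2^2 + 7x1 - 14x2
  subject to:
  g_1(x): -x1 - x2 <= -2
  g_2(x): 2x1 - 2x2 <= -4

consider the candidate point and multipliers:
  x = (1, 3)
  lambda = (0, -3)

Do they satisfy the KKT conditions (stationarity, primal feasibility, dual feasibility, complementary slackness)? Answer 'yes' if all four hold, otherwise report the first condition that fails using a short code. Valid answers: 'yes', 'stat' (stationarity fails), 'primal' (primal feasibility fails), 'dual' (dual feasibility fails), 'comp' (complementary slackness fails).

Gradient of f: grad f(x) = Q x + c = (6, -6)
Constraint values g_i(x) = a_i^T x - b_i:
  g_1((1, 3)) = -2
  g_2((1, 3)) = 0
Stationarity residual: grad f(x) + sum_i lambda_i a_i = (0, 0)
  -> stationarity OK
Primal feasibility (all g_i <= 0): OK
Dual feasibility (all lambda_i >= 0): FAILS
Complementary slackness (lambda_i * g_i(x) = 0 for all i): OK

Verdict: the first failing condition is dual_feasibility -> dual.

dual


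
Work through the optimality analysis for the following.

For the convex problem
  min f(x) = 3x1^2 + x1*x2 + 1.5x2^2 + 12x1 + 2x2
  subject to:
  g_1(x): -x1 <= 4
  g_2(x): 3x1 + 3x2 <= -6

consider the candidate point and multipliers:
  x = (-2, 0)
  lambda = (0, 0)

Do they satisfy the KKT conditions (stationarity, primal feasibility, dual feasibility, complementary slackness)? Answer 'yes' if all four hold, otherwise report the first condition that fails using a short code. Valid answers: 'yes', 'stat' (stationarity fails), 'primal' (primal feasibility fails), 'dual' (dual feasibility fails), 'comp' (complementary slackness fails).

Gradient of f: grad f(x) = Q x + c = (0, 0)
Constraint values g_i(x) = a_i^T x - b_i:
  g_1((-2, 0)) = -2
  g_2((-2, 0)) = 0
Stationarity residual: grad f(x) + sum_i lambda_i a_i = (0, 0)
  -> stationarity OK
Primal feasibility (all g_i <= 0): OK
Dual feasibility (all lambda_i >= 0): OK
Complementary slackness (lambda_i * g_i(x) = 0 for all i): OK

Verdict: yes, KKT holds.

yes


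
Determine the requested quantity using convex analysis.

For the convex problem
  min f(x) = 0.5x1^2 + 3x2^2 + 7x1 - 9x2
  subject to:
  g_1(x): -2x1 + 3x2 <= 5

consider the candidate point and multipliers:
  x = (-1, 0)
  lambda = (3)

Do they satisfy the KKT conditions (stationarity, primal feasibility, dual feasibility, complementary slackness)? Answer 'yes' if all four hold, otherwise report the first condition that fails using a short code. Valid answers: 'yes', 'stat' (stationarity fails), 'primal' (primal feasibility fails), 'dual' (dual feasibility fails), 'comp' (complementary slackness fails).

Gradient of f: grad f(x) = Q x + c = (6, -9)
Constraint values g_i(x) = a_i^T x - b_i:
  g_1((-1, 0)) = -3
Stationarity residual: grad f(x) + sum_i lambda_i a_i = (0, 0)
  -> stationarity OK
Primal feasibility (all g_i <= 0): OK
Dual feasibility (all lambda_i >= 0): OK
Complementary slackness (lambda_i * g_i(x) = 0 for all i): FAILS

Verdict: the first failing condition is complementary_slackness -> comp.

comp


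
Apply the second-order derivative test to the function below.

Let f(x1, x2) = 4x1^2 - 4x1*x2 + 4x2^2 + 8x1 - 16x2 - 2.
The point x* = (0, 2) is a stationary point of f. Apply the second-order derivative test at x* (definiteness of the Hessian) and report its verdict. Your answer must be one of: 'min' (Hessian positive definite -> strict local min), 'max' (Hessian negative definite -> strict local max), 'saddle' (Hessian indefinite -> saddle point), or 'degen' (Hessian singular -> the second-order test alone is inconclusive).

Compute the Hessian H = grad^2 f:
  H = [[8, -4], [-4, 8]]
Verify stationarity: grad f(x*) = H x* + g = (0, 0).
Eigenvalues of H: 4, 12.
Both eigenvalues > 0, so H is positive definite -> x* is a strict local min.

min


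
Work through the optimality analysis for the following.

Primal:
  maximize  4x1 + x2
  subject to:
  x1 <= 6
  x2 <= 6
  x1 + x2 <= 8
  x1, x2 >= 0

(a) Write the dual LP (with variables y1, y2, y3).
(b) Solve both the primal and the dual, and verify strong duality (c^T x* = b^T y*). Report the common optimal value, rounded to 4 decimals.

The standard primal-dual pair for 'max c^T x s.t. A x <= b, x >= 0' is:
  Dual:  min b^T y  s.t.  A^T y >= c,  y >= 0.

So the dual LP is:
  minimize  6y1 + 6y2 + 8y3
  subject to:
    y1 + y3 >= 4
    y2 + y3 >= 1
    y1, y2, y3 >= 0

Solving the primal: x* = (6, 2).
  primal value c^T x* = 26.
Solving the dual: y* = (3, 0, 1).
  dual value b^T y* = 26.
Strong duality: c^T x* = b^T y*. Confirmed.

26


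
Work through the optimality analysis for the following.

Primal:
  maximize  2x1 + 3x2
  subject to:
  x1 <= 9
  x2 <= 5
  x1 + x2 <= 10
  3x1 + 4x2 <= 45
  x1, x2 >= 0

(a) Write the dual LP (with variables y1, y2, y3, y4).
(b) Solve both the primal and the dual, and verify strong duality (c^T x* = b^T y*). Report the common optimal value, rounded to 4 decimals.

The standard primal-dual pair for 'max c^T x s.t. A x <= b, x >= 0' is:
  Dual:  min b^T y  s.t.  A^T y >= c,  y >= 0.

So the dual LP is:
  minimize  9y1 + 5y2 + 10y3 + 45y4
  subject to:
    y1 + y3 + 3y4 >= 2
    y2 + y3 + 4y4 >= 3
    y1, y2, y3, y4 >= 0

Solving the primal: x* = (5, 5).
  primal value c^T x* = 25.
Solving the dual: y* = (0, 1, 2, 0).
  dual value b^T y* = 25.
Strong duality: c^T x* = b^T y*. Confirmed.

25


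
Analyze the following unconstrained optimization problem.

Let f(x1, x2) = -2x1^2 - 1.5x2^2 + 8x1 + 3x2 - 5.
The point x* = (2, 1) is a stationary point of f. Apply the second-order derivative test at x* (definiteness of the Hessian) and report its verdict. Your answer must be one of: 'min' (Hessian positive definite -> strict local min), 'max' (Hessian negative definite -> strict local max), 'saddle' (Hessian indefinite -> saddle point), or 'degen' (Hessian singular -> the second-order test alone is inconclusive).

Compute the Hessian H = grad^2 f:
  H = [[-4, 0], [0, -3]]
Verify stationarity: grad f(x*) = H x* + g = (0, 0).
Eigenvalues of H: -4, -3.
Both eigenvalues < 0, so H is negative definite -> x* is a strict local max.

max


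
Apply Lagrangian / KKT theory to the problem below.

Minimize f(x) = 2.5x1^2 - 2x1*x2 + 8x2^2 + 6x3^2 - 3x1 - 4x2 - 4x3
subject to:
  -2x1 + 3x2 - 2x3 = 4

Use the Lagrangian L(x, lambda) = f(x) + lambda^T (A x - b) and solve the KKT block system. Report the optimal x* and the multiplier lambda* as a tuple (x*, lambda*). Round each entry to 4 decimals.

Form the Lagrangian:
  L(x, lambda) = (1/2) x^T Q x + c^T x + lambda^T (A x - b)
Stationarity (grad_x L = 0): Q x + c + A^T lambda = 0.
Primal feasibility: A x = b.

This gives the KKT block system:
  [ Q   A^T ] [ x     ]   [-c ]
  [ A    0  ] [ lambda ] = [ b ]

Solving the linear system:
  x*      = (-0.4683, 0.852, -0.2538)
  lambda* = (-3.5227)
  f(x*)   = 6.5514

x* = (-0.4683, 0.852, -0.2538), lambda* = (-3.5227)


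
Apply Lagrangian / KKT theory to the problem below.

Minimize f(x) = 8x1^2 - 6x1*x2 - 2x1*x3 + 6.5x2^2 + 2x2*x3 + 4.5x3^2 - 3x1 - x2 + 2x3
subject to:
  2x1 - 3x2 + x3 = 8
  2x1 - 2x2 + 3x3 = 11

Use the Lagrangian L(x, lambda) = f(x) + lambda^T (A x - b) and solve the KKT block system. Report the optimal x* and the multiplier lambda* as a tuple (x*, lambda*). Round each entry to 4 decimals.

Form the Lagrangian:
  L(x, lambda) = (1/2) x^T Q x + c^T x + lambda^T (A x - b)
Stationarity (grad_x L = 0): Q x + c + A^T lambda = 0.
Primal feasibility: A x = b.

This gives the KKT block system:
  [ Q   A^T ] [ x     ]   [-c ]
  [ A    0  ] [ lambda ] = [ b ]

Solving the linear system:
  x*      = (0.9623, -1.3073, 2.1536)
  lambda* = (-3.5279, -4.4385)
  f(x*)   = 39.8876

x* = (0.9623, -1.3073, 2.1536), lambda* = (-3.5279, -4.4385)


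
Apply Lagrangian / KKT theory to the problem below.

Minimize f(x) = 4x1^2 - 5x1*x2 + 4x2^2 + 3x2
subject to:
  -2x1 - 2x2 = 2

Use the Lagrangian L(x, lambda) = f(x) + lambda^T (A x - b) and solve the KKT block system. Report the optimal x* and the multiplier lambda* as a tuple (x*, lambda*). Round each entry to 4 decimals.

Form the Lagrangian:
  L(x, lambda) = (1/2) x^T Q x + c^T x + lambda^T (A x - b)
Stationarity (grad_x L = 0): Q x + c + A^T lambda = 0.
Primal feasibility: A x = b.

This gives the KKT block system:
  [ Q   A^T ] [ x     ]   [-c ]
  [ A    0  ] [ lambda ] = [ b ]

Solving the linear system:
  x*      = (-0.3846, -0.6154)
  lambda* = (0)
  f(x*)   = -0.9231

x* = (-0.3846, -0.6154), lambda* = (0)


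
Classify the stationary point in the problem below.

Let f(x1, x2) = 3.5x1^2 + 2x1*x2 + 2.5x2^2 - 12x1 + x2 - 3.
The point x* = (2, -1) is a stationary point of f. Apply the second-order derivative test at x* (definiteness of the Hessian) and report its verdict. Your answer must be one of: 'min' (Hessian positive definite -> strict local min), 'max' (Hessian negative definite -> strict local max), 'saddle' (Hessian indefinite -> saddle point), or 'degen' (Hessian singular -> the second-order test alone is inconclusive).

Compute the Hessian H = grad^2 f:
  H = [[7, 2], [2, 5]]
Verify stationarity: grad f(x*) = H x* + g = (0, 0).
Eigenvalues of H: 3.7639, 8.2361.
Both eigenvalues > 0, so H is positive definite -> x* is a strict local min.

min


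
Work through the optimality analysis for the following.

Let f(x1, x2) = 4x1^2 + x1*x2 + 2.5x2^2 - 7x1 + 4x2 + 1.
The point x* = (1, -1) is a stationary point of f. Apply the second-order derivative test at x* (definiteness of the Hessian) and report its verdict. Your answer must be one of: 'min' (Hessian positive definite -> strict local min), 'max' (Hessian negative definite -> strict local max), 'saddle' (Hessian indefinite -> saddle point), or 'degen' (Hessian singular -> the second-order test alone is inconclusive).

Compute the Hessian H = grad^2 f:
  H = [[8, 1], [1, 5]]
Verify stationarity: grad f(x*) = H x* + g = (0, 0).
Eigenvalues of H: 4.6972, 8.3028.
Both eigenvalues > 0, so H is positive definite -> x* is a strict local min.

min


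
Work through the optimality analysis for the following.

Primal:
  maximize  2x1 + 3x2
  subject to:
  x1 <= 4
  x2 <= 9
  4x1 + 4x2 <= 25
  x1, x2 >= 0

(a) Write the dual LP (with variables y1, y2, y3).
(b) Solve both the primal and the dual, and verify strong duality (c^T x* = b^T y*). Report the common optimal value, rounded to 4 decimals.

The standard primal-dual pair for 'max c^T x s.t. A x <= b, x >= 0' is:
  Dual:  min b^T y  s.t.  A^T y >= c,  y >= 0.

So the dual LP is:
  minimize  4y1 + 9y2 + 25y3
  subject to:
    y1 + 4y3 >= 2
    y2 + 4y3 >= 3
    y1, y2, y3 >= 0

Solving the primal: x* = (0, 6.25).
  primal value c^T x* = 18.75.
Solving the dual: y* = (0, 0, 0.75).
  dual value b^T y* = 18.75.
Strong duality: c^T x* = b^T y*. Confirmed.

18.75


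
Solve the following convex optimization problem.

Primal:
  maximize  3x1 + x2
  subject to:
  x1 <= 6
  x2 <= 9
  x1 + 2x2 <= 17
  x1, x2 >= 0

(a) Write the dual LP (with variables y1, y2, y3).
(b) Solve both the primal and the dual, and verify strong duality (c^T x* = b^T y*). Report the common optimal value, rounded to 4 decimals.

The standard primal-dual pair for 'max c^T x s.t. A x <= b, x >= 0' is:
  Dual:  min b^T y  s.t.  A^T y >= c,  y >= 0.

So the dual LP is:
  minimize  6y1 + 9y2 + 17y3
  subject to:
    y1 + y3 >= 3
    y2 + 2y3 >= 1
    y1, y2, y3 >= 0

Solving the primal: x* = (6, 5.5).
  primal value c^T x* = 23.5.
Solving the dual: y* = (2.5, 0, 0.5).
  dual value b^T y* = 23.5.
Strong duality: c^T x* = b^T y*. Confirmed.

23.5


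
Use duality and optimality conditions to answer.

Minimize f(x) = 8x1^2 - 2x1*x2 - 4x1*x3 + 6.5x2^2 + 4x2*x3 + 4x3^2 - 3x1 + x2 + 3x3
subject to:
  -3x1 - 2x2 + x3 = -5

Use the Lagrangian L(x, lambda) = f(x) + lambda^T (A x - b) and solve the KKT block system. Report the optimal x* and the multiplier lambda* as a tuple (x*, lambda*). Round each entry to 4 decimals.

Form the Lagrangian:
  L(x, lambda) = (1/2) x^T Q x + c^T x + lambda^T (A x - b)
Stationarity (grad_x L = 0): Q x + c + A^T lambda = 0.
Primal feasibility: A x = b.

This gives the KKT block system:
  [ Q   A^T ] [ x     ]   [-c ]
  [ A    0  ] [ lambda ] = [ b ]

Solving the linear system:
  x*      = (0.7721, 0.8917, -0.9003)
  lambda* = (3.7236)
  f(x*)   = 7.2464

x* = (0.7721, 0.8917, -0.9003), lambda* = (3.7236)


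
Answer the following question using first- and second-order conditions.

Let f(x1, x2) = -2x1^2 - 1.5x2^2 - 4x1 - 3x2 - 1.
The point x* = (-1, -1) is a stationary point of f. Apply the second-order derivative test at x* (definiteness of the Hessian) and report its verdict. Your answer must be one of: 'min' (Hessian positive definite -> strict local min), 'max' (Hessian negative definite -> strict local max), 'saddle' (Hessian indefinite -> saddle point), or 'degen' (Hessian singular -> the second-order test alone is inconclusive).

Compute the Hessian H = grad^2 f:
  H = [[-4, 0], [0, -3]]
Verify stationarity: grad f(x*) = H x* + g = (0, 0).
Eigenvalues of H: -4, -3.
Both eigenvalues < 0, so H is negative definite -> x* is a strict local max.

max


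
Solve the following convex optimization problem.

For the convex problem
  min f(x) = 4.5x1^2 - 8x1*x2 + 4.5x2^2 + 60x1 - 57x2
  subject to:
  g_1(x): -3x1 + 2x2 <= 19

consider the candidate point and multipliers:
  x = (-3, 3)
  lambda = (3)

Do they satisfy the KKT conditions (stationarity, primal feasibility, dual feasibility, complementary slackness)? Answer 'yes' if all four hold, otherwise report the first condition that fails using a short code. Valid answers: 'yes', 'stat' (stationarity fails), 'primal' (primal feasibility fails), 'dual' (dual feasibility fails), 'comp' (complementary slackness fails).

Gradient of f: grad f(x) = Q x + c = (9, -6)
Constraint values g_i(x) = a_i^T x - b_i:
  g_1((-3, 3)) = -4
Stationarity residual: grad f(x) + sum_i lambda_i a_i = (0, 0)
  -> stationarity OK
Primal feasibility (all g_i <= 0): OK
Dual feasibility (all lambda_i >= 0): OK
Complementary slackness (lambda_i * g_i(x) = 0 for all i): FAILS

Verdict: the first failing condition is complementary_slackness -> comp.

comp


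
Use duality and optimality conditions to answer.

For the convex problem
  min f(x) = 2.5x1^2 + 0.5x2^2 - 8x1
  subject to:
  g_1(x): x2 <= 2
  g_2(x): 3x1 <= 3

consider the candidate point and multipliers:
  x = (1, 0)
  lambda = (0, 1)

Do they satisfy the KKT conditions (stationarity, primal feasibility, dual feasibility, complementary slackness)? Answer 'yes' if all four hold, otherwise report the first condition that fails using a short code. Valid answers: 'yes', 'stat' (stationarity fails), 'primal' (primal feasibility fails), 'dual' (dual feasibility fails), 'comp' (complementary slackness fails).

Gradient of f: grad f(x) = Q x + c = (-3, 0)
Constraint values g_i(x) = a_i^T x - b_i:
  g_1((1, 0)) = -2
  g_2((1, 0)) = 0
Stationarity residual: grad f(x) + sum_i lambda_i a_i = (0, 0)
  -> stationarity OK
Primal feasibility (all g_i <= 0): OK
Dual feasibility (all lambda_i >= 0): OK
Complementary slackness (lambda_i * g_i(x) = 0 for all i): OK

Verdict: yes, KKT holds.

yes


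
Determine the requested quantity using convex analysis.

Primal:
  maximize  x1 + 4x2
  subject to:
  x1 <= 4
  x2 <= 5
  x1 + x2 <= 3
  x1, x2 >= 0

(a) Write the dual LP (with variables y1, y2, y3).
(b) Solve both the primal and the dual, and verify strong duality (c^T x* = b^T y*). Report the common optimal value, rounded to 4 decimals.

The standard primal-dual pair for 'max c^T x s.t. A x <= b, x >= 0' is:
  Dual:  min b^T y  s.t.  A^T y >= c,  y >= 0.

So the dual LP is:
  minimize  4y1 + 5y2 + 3y3
  subject to:
    y1 + y3 >= 1
    y2 + y3 >= 4
    y1, y2, y3 >= 0

Solving the primal: x* = (0, 3).
  primal value c^T x* = 12.
Solving the dual: y* = (0, 0, 4).
  dual value b^T y* = 12.
Strong duality: c^T x* = b^T y*. Confirmed.

12


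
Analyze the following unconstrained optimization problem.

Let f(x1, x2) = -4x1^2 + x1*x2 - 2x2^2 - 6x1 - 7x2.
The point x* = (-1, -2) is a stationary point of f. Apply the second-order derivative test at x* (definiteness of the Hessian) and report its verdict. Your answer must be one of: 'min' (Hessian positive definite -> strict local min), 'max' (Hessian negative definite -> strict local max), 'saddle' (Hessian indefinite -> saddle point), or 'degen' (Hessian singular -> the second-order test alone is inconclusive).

Compute the Hessian H = grad^2 f:
  H = [[-8, 1], [1, -4]]
Verify stationarity: grad f(x*) = H x* + g = (0, 0).
Eigenvalues of H: -8.2361, -3.7639.
Both eigenvalues < 0, so H is negative definite -> x* is a strict local max.

max


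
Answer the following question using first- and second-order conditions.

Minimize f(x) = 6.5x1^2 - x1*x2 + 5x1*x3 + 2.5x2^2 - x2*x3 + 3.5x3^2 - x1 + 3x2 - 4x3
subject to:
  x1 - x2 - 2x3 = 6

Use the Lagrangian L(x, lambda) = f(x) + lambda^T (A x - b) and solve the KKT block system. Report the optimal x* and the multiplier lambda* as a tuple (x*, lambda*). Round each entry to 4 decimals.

Form the Lagrangian:
  L(x, lambda) = (1/2) x^T Q x + c^T x + lambda^T (A x - b)
Stationarity (grad_x L = 0): Q x + c + A^T lambda = 0.
Primal feasibility: A x = b.

This gives the KKT block system:
  [ Q   A^T ] [ x     ]   [-c ]
  [ A    0  ] [ lambda ] = [ b ]

Solving the linear system:
  x*      = (0.9542, -1.6792, -1.6833)
  lambda* = (-4.6667)
  f(x*)   = 14.3708

x* = (0.9542, -1.6792, -1.6833), lambda* = (-4.6667)


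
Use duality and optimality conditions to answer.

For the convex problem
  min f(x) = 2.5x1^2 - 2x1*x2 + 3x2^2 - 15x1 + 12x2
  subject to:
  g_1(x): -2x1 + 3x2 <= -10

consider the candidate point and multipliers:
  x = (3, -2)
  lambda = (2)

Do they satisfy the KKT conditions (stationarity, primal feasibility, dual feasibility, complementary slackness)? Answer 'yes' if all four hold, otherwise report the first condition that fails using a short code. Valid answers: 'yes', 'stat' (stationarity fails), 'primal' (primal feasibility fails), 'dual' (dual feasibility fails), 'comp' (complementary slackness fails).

Gradient of f: grad f(x) = Q x + c = (4, -6)
Constraint values g_i(x) = a_i^T x - b_i:
  g_1((3, -2)) = -2
Stationarity residual: grad f(x) + sum_i lambda_i a_i = (0, 0)
  -> stationarity OK
Primal feasibility (all g_i <= 0): OK
Dual feasibility (all lambda_i >= 0): OK
Complementary slackness (lambda_i * g_i(x) = 0 for all i): FAILS

Verdict: the first failing condition is complementary_slackness -> comp.

comp


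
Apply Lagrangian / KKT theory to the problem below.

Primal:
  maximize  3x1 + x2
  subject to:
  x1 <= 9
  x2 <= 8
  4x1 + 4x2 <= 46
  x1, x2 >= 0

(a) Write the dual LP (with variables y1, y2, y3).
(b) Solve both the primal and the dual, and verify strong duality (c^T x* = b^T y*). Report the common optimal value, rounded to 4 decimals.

The standard primal-dual pair for 'max c^T x s.t. A x <= b, x >= 0' is:
  Dual:  min b^T y  s.t.  A^T y >= c,  y >= 0.

So the dual LP is:
  minimize  9y1 + 8y2 + 46y3
  subject to:
    y1 + 4y3 >= 3
    y2 + 4y3 >= 1
    y1, y2, y3 >= 0

Solving the primal: x* = (9, 2.5).
  primal value c^T x* = 29.5.
Solving the dual: y* = (2, 0, 0.25).
  dual value b^T y* = 29.5.
Strong duality: c^T x* = b^T y*. Confirmed.

29.5


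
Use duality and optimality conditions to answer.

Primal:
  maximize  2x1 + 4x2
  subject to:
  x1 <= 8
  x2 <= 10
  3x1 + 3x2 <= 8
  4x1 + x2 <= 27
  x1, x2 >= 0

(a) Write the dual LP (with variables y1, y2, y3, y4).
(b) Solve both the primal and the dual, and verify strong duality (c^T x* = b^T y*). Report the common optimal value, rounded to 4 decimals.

The standard primal-dual pair for 'max c^T x s.t. A x <= b, x >= 0' is:
  Dual:  min b^T y  s.t.  A^T y >= c,  y >= 0.

So the dual LP is:
  minimize  8y1 + 10y2 + 8y3 + 27y4
  subject to:
    y1 + 3y3 + 4y4 >= 2
    y2 + 3y3 + y4 >= 4
    y1, y2, y3, y4 >= 0

Solving the primal: x* = (0, 2.6667).
  primal value c^T x* = 10.6667.
Solving the dual: y* = (0, 0, 1.3333, 0).
  dual value b^T y* = 10.6667.
Strong duality: c^T x* = b^T y*. Confirmed.

10.6667


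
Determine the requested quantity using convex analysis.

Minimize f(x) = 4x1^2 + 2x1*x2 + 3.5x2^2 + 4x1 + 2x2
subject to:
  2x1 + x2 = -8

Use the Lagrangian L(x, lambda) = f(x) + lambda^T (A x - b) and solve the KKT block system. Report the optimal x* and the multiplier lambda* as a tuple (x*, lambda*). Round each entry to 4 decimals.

Form the Lagrangian:
  L(x, lambda) = (1/2) x^T Q x + c^T x + lambda^T (A x - b)
Stationarity (grad_x L = 0): Q x + c + A^T lambda = 0.
Primal feasibility: A x = b.

This gives the KKT block system:
  [ Q   A^T ] [ x     ]   [-c ]
  [ A    0  ] [ lambda ] = [ b ]

Solving the linear system:
  x*      = (-3.4286, -1.1429)
  lambda* = (12.8571)
  f(x*)   = 43.4286

x* = (-3.4286, -1.1429), lambda* = (12.8571)


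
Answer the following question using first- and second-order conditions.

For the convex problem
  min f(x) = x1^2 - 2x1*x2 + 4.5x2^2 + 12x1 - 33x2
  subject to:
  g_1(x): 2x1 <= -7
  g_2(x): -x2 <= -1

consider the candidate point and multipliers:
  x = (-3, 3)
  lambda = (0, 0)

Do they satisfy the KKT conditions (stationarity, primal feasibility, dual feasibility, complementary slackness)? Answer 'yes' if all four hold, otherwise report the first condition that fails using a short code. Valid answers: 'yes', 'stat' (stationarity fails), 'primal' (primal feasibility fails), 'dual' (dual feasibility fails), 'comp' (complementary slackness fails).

Gradient of f: grad f(x) = Q x + c = (0, 0)
Constraint values g_i(x) = a_i^T x - b_i:
  g_1((-3, 3)) = 1
  g_2((-3, 3)) = -2
Stationarity residual: grad f(x) + sum_i lambda_i a_i = (0, 0)
  -> stationarity OK
Primal feasibility (all g_i <= 0): FAILS
Dual feasibility (all lambda_i >= 0): OK
Complementary slackness (lambda_i * g_i(x) = 0 for all i): OK

Verdict: the first failing condition is primal_feasibility -> primal.

primal


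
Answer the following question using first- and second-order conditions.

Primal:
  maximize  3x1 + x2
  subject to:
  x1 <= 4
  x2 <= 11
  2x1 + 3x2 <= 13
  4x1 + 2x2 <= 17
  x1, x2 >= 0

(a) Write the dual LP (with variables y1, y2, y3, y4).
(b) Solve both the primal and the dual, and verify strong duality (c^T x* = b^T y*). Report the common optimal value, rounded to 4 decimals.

The standard primal-dual pair for 'max c^T x s.t. A x <= b, x >= 0' is:
  Dual:  min b^T y  s.t.  A^T y >= c,  y >= 0.

So the dual LP is:
  minimize  4y1 + 11y2 + 13y3 + 17y4
  subject to:
    y1 + 2y3 + 4y4 >= 3
    y2 + 3y3 + 2y4 >= 1
    y1, y2, y3, y4 >= 0

Solving the primal: x* = (4, 0.5).
  primal value c^T x* = 12.5.
Solving the dual: y* = (1, 0, 0, 0.5).
  dual value b^T y* = 12.5.
Strong duality: c^T x* = b^T y*. Confirmed.

12.5
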